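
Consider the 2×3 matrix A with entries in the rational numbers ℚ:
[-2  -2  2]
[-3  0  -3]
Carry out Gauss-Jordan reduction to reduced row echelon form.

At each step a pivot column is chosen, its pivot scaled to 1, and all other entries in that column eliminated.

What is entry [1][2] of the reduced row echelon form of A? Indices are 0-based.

step 1: normalize row 0 (÷-2) = (1, 1, -1)
  row 1: subtract -3×row0 = (0, 3, -6)
step 2: normalize row 1 (÷3) = (0, 1, -2)
  row 0: subtract 1×row1 = (1, 0, 1)

M[1][2] = -2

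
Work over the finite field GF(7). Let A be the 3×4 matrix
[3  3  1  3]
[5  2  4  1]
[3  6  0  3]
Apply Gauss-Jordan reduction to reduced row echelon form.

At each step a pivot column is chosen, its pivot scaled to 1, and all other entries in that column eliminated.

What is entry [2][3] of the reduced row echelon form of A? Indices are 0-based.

M[2][3] = 4

step 1: normalize row 0 (÷3) = (1, 1, 5, 1)
  row 1: subtract 5×row0 = (0, 4, 0, 3)
  row 2: subtract 3×row0 = (0, 3, 6, 0)
step 2: normalize row 1 (÷4) = (0, 1, 0, 6)
  row 0: subtract 1×row1 = (1, 0, 5, 2)
  row 2: subtract 3×row1 = (0, 0, 6, 3)
step 3: normalize row 2 (÷6) = (0, 0, 1, 4)
  row 0: subtract 5×row2 = (1, 0, 0, 3)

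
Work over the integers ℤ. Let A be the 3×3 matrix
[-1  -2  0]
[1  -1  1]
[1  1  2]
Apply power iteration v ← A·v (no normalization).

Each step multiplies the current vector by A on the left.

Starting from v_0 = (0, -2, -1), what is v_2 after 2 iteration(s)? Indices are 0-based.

v_0 = (0, -2, -1).
v_1 = A·v_0 = (4, 1, -4).
v_2 = A·v_1 = (-6, -1, -3).

v_2 = (-6, -1, -3)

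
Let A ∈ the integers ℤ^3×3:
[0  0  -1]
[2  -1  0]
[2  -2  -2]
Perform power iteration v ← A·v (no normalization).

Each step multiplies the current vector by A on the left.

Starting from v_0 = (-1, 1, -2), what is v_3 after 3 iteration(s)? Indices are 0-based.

v_3 = (-10, -7, -34)

v_0 = (-1, 1, -2).
v_1 = A·v_0 = (2, -3, 0).
v_2 = A·v_1 = (0, 7, 10).
v_3 = A·v_2 = (-10, -7, -34).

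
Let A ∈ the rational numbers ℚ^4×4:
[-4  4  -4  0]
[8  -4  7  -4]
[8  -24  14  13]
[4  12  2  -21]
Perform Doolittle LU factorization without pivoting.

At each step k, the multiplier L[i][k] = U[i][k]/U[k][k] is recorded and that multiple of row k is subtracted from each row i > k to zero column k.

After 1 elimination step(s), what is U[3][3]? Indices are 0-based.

k=0: U[0][0]=-4
  eliminate (1,0): mult=-2, new row 1: (0, 4, -1, -4); set L[1][0]=-2
  eliminate (2,0): mult=-2, new row 2: (0, -16, 6, 13); set L[2][0]=-2
  eliminate (3,0): mult=-1, new row 3: (0, 16, -2, -21); set L[3][0]=-1

U[3][3] = -21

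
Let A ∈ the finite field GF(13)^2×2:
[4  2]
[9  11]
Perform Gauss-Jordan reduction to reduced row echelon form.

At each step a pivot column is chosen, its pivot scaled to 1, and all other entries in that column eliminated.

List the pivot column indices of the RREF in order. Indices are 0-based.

pivot columns: 0

pivot(0,0)=4: scale R0 → (1, 7)
  clear (1,0): R1 −= (9)R0 → (0, 0)
col 1: no nonzero at/below row 1; advance.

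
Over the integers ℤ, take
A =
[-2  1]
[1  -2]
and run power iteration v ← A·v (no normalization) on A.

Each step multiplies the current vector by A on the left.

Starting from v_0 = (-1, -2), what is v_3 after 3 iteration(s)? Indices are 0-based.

v_0 = (-1, -2).
v_1 = A·v_0 = (0, 3).
v_2 = A·v_1 = (3, -6).
v_3 = A·v_2 = (-12, 15).

v_3 = (-12, 15)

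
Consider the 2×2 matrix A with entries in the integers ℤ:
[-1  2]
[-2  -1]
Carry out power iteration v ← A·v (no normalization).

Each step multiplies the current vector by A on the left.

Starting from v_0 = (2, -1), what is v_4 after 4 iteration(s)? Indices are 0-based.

v_0 = (2, -1).
v_1 = A·v_0 = (-4, -3).
v_2 = A·v_1 = (-2, 11).
v_3 = A·v_2 = (24, -7).
v_4 = A·v_3 = (-38, -41).

v_4 = (-38, -41)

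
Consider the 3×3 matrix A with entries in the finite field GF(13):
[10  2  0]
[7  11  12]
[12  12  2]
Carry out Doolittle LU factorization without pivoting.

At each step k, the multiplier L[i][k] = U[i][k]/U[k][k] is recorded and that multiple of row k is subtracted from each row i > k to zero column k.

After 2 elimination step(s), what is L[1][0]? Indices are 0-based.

[col 0] pivot 10
  R1 -= 2*R0 → (0, 7, 12)  (L[1][0] := 2)
  R2 -= 9*R0 → (0, 7, 2)  (L[2][0] := 9)
[col 1] pivot 7
  R2 -= 1*R1 → (0, 0, 3)  (L[2][1] := 1)

L[1][0] = 2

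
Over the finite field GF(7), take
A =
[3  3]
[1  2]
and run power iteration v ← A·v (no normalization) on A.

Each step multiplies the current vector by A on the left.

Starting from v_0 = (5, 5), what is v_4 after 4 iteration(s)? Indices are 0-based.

v_0 = (5, 5).
v_1 = A·v_0 = (2, 1).
v_2 = A·v_1 = (2, 4).
v_3 = A·v_2 = (4, 3).
v_4 = A·v_3 = (0, 3).

v_4 = (0, 3)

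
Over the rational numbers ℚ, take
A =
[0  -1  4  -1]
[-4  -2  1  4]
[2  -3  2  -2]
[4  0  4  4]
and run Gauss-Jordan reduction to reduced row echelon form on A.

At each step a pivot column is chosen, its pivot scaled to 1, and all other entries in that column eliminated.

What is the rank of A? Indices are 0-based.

pivot(0,0): swap R0↔R1
pivot(0,0)=-4: scale R0 → (1, 1/2, -1/4, -1)
  clear (2,0): R2 −= (2)R0 → (0, -4, 5/2, 0)
  clear (3,0): R3 −= (4)R0 → (0, -2, 5, 8)
pivot(1,1)=-1: scale R1 → (0, 1, -4, 1)
  clear (0,1): R0 −= (1/2)R1 → (1, 0, 7/4, -3/2)
  clear (2,1): R2 −= (-4)R1 → (0, 0, -27/2, 4)
  clear (3,1): R3 −= (-2)R1 → (0, 0, -3, 10)
pivot(2,2)=-27/2: scale R2 → (0, 0, 1, -8/27)
  clear (0,2): R0 −= (7/4)R2 → (1, 0, 0, -53/54)
  clear (1,2): R1 −= (-4)R2 → (0, 1, 0, -5/27)
  clear (3,2): R3 −= (-3)R2 → (0, 0, 0, 82/9)
pivot(3,3)=82/9: scale R3 → (0, 0, 0, 1)
  clear (0,3): R0 −= (-53/54)R3 → (1, 0, 0, 0)
  clear (1,3): R1 −= (-5/27)R3 → (0, 1, 0, 0)
  clear (2,3): R2 −= (-8/27)R3 → (0, 0, 1, 0)

rank = 4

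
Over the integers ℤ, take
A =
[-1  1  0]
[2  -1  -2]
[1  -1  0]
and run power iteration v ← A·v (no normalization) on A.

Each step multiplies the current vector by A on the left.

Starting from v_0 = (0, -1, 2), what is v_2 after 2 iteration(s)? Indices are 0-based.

v_0 = (0, -1, 2).
v_1 = A·v_0 = (-1, -3, 1).
v_2 = A·v_1 = (-2, -1, 2).

v_2 = (-2, -1, 2)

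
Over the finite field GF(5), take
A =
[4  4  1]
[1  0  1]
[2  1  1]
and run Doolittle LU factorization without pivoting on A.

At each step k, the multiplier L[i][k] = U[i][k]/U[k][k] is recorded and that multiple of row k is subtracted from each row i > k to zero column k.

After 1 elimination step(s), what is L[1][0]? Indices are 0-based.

L[1][0] = 4

[col 0] pivot 4
  R1 -= 4*R0 → (0, 4, 2)  (L[1][0] := 4)
  R2 -= 3*R0 → (0, 4, 3)  (L[2][0] := 3)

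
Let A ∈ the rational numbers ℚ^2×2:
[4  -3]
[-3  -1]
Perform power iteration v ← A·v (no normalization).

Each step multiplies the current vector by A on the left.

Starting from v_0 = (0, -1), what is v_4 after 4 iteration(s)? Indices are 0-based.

v_0 = (0, -1).
v_1 = A·v_0 = (3, 1).
v_2 = A·v_1 = (9, -10).
v_3 = A·v_2 = (66, -17).
v_4 = A·v_3 = (315, -181).

v_4 = (315, -181)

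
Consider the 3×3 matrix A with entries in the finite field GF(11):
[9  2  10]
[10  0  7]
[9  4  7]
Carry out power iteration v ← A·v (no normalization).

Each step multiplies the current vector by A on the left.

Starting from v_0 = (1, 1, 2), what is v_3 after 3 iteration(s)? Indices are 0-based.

v_3 = (10, 7, 9)

v_0 = (1, 1, 2).
v_1 = A·v_0 = (9, 2, 5).
v_2 = A·v_1 = (3, 4, 3).
v_3 = A·v_2 = (10, 7, 9).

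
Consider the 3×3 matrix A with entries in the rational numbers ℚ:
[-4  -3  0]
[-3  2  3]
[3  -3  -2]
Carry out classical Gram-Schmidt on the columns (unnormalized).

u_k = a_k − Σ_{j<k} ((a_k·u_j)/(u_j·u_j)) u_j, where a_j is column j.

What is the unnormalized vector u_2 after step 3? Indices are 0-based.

Step 1: u_0 = a_0 = (-4, -3, 3).
Step 2: u_1 = a_1 − (-3/34)·u_0 = (-57/17, 59/34, -93/34).
Step 3: u_2 = a_2 − (-15/34)·u_0 − (363/739)·u_1 = (-87/739, 609/739, 493/739).

u_2 = (-87/739, 609/739, 493/739)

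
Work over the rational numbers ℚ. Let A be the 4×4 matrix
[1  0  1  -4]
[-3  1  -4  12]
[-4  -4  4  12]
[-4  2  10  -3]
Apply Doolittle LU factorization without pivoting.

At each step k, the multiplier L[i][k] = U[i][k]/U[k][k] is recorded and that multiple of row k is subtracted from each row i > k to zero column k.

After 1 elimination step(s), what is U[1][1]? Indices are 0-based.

Step 1: pivot at (0,0) is 1.
  row1 ← row1 − (-3)·row0  ⇒  L[1][0]=-3, U row1=(0, 1, -1, 0)
  row2 ← row2 − (-4)·row0  ⇒  L[2][0]=-4, U row2=(0, -4, 8, -4)
  row3 ← row3 − (-4)·row0  ⇒  L[3][0]=-4, U row3=(0, 2, 14, -19)

U[1][1] = 1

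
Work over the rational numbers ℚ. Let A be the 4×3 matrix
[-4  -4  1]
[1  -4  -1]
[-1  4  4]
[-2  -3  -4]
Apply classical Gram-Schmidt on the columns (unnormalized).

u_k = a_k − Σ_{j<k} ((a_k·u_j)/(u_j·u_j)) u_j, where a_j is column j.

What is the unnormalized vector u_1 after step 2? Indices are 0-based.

u_1 = (-16/11, -51/11, 51/11, -19/11)

Step 1: u_0 = a_0 = (-4, 1, -1, -2).
Step 2: u_1 = a_1 − (7/11)·u_0 = (-16/11, -51/11, 51/11, -19/11).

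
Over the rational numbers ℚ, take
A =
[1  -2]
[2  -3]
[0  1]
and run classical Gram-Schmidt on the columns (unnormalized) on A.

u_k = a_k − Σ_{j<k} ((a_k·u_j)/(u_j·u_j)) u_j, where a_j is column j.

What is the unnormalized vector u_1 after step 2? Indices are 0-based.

u_1 = (-2/5, 1/5, 1)

Step 1: u_0 = a_0 = (1, 2, 0).
Step 2: u_1 = a_1 − (-8/5)·u_0 = (-2/5, 1/5, 1).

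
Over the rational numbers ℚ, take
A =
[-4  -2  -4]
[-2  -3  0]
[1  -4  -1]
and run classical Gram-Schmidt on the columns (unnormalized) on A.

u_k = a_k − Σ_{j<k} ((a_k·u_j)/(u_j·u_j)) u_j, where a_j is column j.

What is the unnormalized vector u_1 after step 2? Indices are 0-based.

Step 1: u_0 = a_0 = (-4, -2, 1).
Step 2: u_1 = a_1 − (10/21)·u_0 = (-2/21, -43/21, -94/21).

u_1 = (-2/21, -43/21, -94/21)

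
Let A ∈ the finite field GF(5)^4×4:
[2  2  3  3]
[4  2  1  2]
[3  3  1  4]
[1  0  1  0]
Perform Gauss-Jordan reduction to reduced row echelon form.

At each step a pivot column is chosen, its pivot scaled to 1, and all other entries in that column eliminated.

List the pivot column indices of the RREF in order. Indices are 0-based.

pivot columns: 0, 1, 2, 3

pivot(0,0)=2: scale R0 → (1, 1, 4, 4)
  clear (1,0): R1 −= (4)R0 → (0, 3, 0, 1)
  clear (2,0): R2 −= (3)R0 → (0, 0, 4, 2)
  clear (3,0): R3 −= (1)R0 → (0, 4, 2, 1)
pivot(1,1)=3: scale R1 → (0, 1, 0, 2)
  clear (0,1): R0 −= (1)R1 → (1, 0, 4, 2)
  clear (3,1): R3 −= (4)R1 → (0, 0, 2, 3)
pivot(2,2)=4: scale R2 → (0, 0, 1, 3)
  clear (0,2): R0 −= (4)R2 → (1, 0, 0, 0)
  clear (3,2): R3 −= (2)R2 → (0, 0, 0, 2)
pivot(3,3)=2: scale R3 → (0, 0, 0, 1)
  clear (1,3): R1 −= (2)R3 → (0, 1, 0, 0)
  clear (2,3): R2 −= (3)R3 → (0, 0, 1, 0)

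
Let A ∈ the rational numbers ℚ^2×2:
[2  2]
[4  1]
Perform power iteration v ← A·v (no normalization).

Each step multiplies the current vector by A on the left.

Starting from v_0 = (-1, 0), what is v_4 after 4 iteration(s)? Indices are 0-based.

v_4 = (-216, -252)

v_0 = (-1, 0).
v_1 = A·v_0 = (-2, -4).
v_2 = A·v_1 = (-12, -12).
v_3 = A·v_2 = (-48, -60).
v_4 = A·v_3 = (-216, -252).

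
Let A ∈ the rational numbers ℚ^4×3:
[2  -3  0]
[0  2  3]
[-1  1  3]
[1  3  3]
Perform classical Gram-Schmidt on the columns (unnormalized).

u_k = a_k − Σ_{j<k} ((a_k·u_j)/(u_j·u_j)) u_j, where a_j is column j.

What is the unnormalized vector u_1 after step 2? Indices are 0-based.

u_1 = (-5/3, 2, 1/3, 11/3)

Step 1: u_0 = a_0 = (2, 0, -1, 1).
Step 2: u_1 = a_1 − (-2/3)·u_0 = (-5/3, 2, 1/3, 11/3).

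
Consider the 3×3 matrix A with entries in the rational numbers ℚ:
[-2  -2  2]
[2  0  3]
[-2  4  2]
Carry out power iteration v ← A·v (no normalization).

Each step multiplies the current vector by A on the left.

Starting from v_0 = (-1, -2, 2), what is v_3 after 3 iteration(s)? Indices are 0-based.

v_0 = (-1, -2, 2).
v_1 = A·v_0 = (10, 4, -2).
v_2 = A·v_1 = (-32, 14, -8).
v_3 = A·v_2 = (20, -88, 104).

v_3 = (20, -88, 104)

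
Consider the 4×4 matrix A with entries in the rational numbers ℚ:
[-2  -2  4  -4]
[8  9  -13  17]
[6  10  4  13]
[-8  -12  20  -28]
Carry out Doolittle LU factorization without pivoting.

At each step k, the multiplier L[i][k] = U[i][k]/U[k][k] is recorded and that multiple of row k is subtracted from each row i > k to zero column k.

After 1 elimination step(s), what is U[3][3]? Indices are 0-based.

[col 0] pivot -2
  R1 -= -4*R0 → (0, 1, 3, 1)  (L[1][0] := -4)
  R2 -= -3*R0 → (0, 4, 16, 1)  (L[2][0] := -3)
  R3 -= 4*R0 → (0, -4, 4, -12)  (L[3][0] := 4)

U[3][3] = -12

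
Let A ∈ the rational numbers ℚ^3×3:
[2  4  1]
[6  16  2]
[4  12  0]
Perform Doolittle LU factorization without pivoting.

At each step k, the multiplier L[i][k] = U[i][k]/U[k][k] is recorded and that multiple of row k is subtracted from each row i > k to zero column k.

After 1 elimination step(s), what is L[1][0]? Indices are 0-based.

k=0: U[0][0]=2
  eliminate (1,0): mult=3, new row 1: (0, 4, -1); set L[1][0]=3
  eliminate (2,0): mult=2, new row 2: (0, 4, -2); set L[2][0]=2

L[1][0] = 3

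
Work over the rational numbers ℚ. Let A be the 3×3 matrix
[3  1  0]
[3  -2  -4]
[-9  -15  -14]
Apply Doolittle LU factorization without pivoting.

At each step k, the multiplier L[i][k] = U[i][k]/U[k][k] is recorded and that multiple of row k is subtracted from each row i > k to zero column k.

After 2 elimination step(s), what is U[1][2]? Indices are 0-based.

Step 1: pivot at (0,0) is 3.
  row1 ← row1 − (1)·row0  ⇒  L[1][0]=1, U row1=(0, -3, -4)
  row2 ← row2 − (-3)·row0  ⇒  L[2][0]=-3, U row2=(0, -12, -14)
Step 2: pivot at (1,1) is -3.
  row2 ← row2 − (4)·row1  ⇒  L[2][1]=4, U row2=(0, 0, 2)

U[1][2] = -4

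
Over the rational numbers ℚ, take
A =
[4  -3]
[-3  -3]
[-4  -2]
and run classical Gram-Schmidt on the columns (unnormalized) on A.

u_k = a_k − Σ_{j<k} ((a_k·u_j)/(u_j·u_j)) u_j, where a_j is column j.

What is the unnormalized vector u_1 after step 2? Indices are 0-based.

u_1 = (-143/41, -108/41, -62/41)

Step 1: u_0 = a_0 = (4, -3, -4).
Step 2: u_1 = a_1 − (5/41)·u_0 = (-143/41, -108/41, -62/41).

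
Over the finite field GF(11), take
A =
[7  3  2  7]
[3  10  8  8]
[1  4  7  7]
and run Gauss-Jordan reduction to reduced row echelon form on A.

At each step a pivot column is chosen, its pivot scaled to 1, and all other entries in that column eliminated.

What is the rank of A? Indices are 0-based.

[1] R0 /= 7  ⇒  (1, 2, 5, 1)
     R1 -= 3·R0  ⇒  (0, 4, 4, 5)
     R2 -= 1·R0  ⇒  (0, 2, 2, 6)
[2] R1 /= 4  ⇒  (0, 1, 1, 4)
     R0 -= 2·R1  ⇒  (1, 0, 3, 4)
     R2 -= 2·R1  ⇒  (0, 0, 0, 9)
column 2 empty below row 2
[3] R2 /= 9  ⇒  (0, 0, 0, 1)
     R0 -= 4·R2  ⇒  (1, 0, 3, 0)
     R1 -= 4·R2  ⇒  (0, 1, 1, 0)

rank = 3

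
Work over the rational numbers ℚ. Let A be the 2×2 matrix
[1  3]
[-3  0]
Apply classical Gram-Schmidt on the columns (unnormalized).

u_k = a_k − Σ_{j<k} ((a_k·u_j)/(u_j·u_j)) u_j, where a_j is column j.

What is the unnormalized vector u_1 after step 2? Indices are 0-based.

u_1 = (27/10, 9/10)

Step 1: u_0 = a_0 = (1, -3).
Step 2: u_1 = a_1 − (3/10)·u_0 = (27/10, 9/10).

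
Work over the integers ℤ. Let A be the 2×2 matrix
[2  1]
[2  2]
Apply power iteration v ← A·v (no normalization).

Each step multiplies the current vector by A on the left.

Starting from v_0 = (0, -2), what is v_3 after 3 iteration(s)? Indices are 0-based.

v_0 = (0, -2).
v_1 = A·v_0 = (-2, -4).
v_2 = A·v_1 = (-8, -12).
v_3 = A·v_2 = (-28, -40).

v_3 = (-28, -40)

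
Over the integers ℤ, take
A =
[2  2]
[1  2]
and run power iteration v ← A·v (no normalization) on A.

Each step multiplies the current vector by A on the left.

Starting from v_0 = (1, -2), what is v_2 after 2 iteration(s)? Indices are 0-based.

v_2 = (-10, -8)

v_0 = (1, -2).
v_1 = A·v_0 = (-2, -3).
v_2 = A·v_1 = (-10, -8).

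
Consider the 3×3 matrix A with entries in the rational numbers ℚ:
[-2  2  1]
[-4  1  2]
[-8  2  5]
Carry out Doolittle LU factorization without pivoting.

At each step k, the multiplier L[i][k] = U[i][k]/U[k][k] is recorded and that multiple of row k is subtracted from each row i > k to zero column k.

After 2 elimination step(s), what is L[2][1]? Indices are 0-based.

Step 1: pivot at (0,0) is -2.
  row1 ← row1 − (2)·row0  ⇒  L[1][0]=2, U row1=(0, -3, 0)
  row2 ← row2 − (4)·row0  ⇒  L[2][0]=4, U row2=(0, -6, 1)
Step 2: pivot at (1,1) is -3.
  row2 ← row2 − (2)·row1  ⇒  L[2][1]=2, U row2=(0, 0, 1)

L[2][1] = 2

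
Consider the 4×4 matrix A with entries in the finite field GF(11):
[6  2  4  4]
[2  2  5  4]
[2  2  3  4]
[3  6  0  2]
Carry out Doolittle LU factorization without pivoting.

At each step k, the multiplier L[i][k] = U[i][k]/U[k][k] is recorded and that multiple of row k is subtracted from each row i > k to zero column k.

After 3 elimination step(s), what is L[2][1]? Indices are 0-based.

k=0: U[0][0]=6
  eliminate (1,0): mult=4, new row 1: (0, 5, 0, 10); set L[1][0]=4
  eliminate (2,0): mult=4, new row 2: (0, 5, 9, 10); set L[2][0]=4
  eliminate (3,0): mult=6, new row 3: (0, 5, 9, 0); set L[3][0]=6
k=1: U[1][1]=5
  eliminate (2,1): mult=1, new row 2: (0, 0, 9, 0); set L[2][1]=1
  eliminate (3,1): mult=1, new row 3: (0, 0, 9, 1); set L[3][1]=1
k=2: U[2][2]=9
  eliminate (3,2): mult=1, new row 3: (0, 0, 0, 1); set L[3][2]=1

L[2][1] = 1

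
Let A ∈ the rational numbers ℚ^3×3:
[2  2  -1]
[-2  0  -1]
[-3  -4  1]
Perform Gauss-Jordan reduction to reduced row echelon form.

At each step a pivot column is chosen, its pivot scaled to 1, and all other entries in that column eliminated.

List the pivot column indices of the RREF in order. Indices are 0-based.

pivot columns: 0, 1, 2

[1] R0 /= 2  ⇒  (1, 1, -1/2)
     R1 -= -2·R0  ⇒  (0, 2, -2)
     R2 -= -3·R0  ⇒  (0, -1, -1/2)
[2] R1 /= 2  ⇒  (0, 1, -1)
     R0 -= 1·R1  ⇒  (1, 0, 1/2)
     R2 -= -1·R1  ⇒  (0, 0, -3/2)
[3] R2 /= -3/2  ⇒  (0, 0, 1)
     R0 -= 1/2·R2  ⇒  (1, 0, 0)
     R1 -= -1·R2  ⇒  (0, 1, 0)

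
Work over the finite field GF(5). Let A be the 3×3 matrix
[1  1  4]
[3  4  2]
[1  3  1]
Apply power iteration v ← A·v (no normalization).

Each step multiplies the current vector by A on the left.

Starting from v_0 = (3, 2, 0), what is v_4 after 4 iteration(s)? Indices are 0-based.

v_0 = (3, 2, 0).
v_1 = A·v_0 = (0, 2, 4).
v_2 = A·v_1 = (3, 1, 0).
v_3 = A·v_2 = (4, 3, 1).
v_4 = A·v_3 = (1, 1, 4).

v_4 = (1, 1, 4)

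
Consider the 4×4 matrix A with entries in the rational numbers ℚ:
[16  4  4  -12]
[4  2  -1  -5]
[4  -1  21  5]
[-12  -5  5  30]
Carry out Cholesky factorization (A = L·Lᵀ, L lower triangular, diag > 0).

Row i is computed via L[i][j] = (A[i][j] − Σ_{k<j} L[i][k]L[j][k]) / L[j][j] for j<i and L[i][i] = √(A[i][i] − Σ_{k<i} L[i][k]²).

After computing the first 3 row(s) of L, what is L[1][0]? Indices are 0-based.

Step 1: L[0][0] = √(16) = 4.
  L[1][0] = (4) / L[0][0] = 1.
Step 2: L[1][1] = √(1) = 1.
  L[2][0] = (4) / L[0][0] = 1.
  L[2][1] = (-2) / L[1][1] = -2.
Step 3: L[2][2] = √(16) = 4.

L[1][0] = 1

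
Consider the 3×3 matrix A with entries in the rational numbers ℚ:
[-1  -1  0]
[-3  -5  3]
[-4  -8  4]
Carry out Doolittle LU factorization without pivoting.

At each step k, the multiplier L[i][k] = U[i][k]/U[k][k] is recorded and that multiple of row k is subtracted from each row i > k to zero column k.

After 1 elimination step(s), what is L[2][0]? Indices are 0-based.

L[2][0] = 4

[col 0] pivot -1
  R1 -= 3*R0 → (0, -2, 3)  (L[1][0] := 3)
  R2 -= 4*R0 → (0, -4, 4)  (L[2][0] := 4)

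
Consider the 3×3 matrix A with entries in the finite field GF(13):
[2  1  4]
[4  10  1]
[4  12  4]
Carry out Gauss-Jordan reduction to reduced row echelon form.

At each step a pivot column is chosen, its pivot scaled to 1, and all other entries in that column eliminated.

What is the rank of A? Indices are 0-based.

step 1: normalize row 0 (÷2) = (1, 7, 2)
  row 1: subtract 4×row0 = (0, 8, 6)
  row 2: subtract 4×row0 = (0, 10, 9)
step 2: normalize row 1 (÷8) = (0, 1, 4)
  row 0: subtract 7×row1 = (1, 0, 0)
  row 2: subtract 10×row1 = (0, 0, 8)
step 3: normalize row 2 (÷8) = (0, 0, 1)
  row 1: subtract 4×row2 = (0, 1, 0)

rank = 3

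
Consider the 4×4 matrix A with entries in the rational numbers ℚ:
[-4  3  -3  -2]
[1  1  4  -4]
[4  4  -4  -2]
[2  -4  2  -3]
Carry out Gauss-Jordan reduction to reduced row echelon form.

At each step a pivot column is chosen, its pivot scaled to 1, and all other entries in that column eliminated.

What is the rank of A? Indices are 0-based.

rank = 4

[1] R0 /= -4  ⇒  (1, -3/4, 3/4, 1/2)
     R1 -= 1·R0  ⇒  (0, 7/4, 13/4, -9/2)
     R2 -= 4·R0  ⇒  (0, 7, -7, -4)
     R3 -= 2·R0  ⇒  (0, -5/2, 1/2, -4)
[2] R1 /= 7/4  ⇒  (0, 1, 13/7, -18/7)
     R0 -= -3/4·R1  ⇒  (1, 0, 15/7, -10/7)
     R2 -= 7·R1  ⇒  (0, 0, -20, 14)
     R3 -= -5/2·R1  ⇒  (0, 0, 36/7, -73/7)
[3] R2 /= -20  ⇒  (0, 0, 1, -7/10)
     R0 -= 15/7·R2  ⇒  (1, 0, 0, 1/14)
     R1 -= 13/7·R2  ⇒  (0, 1, 0, -89/70)
     R3 -= 36/7·R2  ⇒  (0, 0, 0, -239/35)
[4] R3 /= -239/35  ⇒  (0, 0, 0, 1)
     R0 -= 1/14·R3  ⇒  (1, 0, 0, 0)
     R1 -= -89/70·R3  ⇒  (0, 1, 0, 0)
     R2 -= -7/10·R3  ⇒  (0, 0, 1, 0)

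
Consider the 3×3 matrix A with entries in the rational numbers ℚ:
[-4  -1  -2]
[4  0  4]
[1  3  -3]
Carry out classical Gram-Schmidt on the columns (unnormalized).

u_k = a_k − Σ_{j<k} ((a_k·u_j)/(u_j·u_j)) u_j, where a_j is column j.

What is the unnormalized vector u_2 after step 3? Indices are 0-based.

Step 1: u_0 = a_0 = (-4, 4, 1).
Step 2: u_1 = a_1 − (7/33)·u_0 = (-5/33, -28/33, 92/33).
Step 3: u_2 = a_2 − (7/11)·u_0 − (-378/281)·u_1 = (96/281, 88/281, 32/281).

u_2 = (96/281, 88/281, 32/281)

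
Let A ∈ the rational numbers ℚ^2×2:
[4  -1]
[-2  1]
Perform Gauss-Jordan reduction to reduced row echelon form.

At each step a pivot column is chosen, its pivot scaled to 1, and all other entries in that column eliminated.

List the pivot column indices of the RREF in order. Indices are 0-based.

pivot columns: 0, 1

pivot(0,0)=4: scale R0 → (1, -1/4)
  clear (1,0): R1 −= (-2)R0 → (0, 1/2)
pivot(1,1)=1/2: scale R1 → (0, 1)
  clear (0,1): R0 −= (-1/4)R1 → (1, 0)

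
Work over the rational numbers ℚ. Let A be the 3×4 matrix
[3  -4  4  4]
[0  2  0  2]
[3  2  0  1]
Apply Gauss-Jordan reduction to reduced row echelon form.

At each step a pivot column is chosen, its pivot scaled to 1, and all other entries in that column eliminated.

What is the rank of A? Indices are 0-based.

rank = 3

step 1: normalize row 0 (÷3) = (1, -4/3, 4/3, 4/3)
  row 2: subtract 3×row0 = (0, 6, -4, -3)
step 2: normalize row 1 (÷2) = (0, 1, 0, 1)
  row 0: subtract -4/3×row1 = (1, 0, 4/3, 8/3)
  row 2: subtract 6×row1 = (0, 0, -4, -9)
step 3: normalize row 2 (÷-4) = (0, 0, 1, 9/4)
  row 0: subtract 4/3×row2 = (1, 0, 0, -1/3)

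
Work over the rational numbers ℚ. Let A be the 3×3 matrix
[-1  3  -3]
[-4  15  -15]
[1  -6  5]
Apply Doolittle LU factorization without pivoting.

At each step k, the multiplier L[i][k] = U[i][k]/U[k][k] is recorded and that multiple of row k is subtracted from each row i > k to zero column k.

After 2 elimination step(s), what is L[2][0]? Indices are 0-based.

[col 0] pivot -1
  R1 -= 4*R0 → (0, 3, -3)  (L[1][0] := 4)
  R2 -= -1*R0 → (0, -3, 2)  (L[2][0] := -1)
[col 1] pivot 3
  R2 -= -1*R1 → (0, 0, -1)  (L[2][1] := -1)

L[2][0] = -1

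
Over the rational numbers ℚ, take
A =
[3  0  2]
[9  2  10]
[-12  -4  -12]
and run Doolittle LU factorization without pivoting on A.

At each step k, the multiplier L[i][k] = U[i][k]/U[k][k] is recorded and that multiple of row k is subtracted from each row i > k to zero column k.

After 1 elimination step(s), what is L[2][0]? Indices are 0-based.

L[2][0] = -4

[col 0] pivot 3
  R1 -= 3*R0 → (0, 2, 4)  (L[1][0] := 3)
  R2 -= -4*R0 → (0, -4, -4)  (L[2][0] := -4)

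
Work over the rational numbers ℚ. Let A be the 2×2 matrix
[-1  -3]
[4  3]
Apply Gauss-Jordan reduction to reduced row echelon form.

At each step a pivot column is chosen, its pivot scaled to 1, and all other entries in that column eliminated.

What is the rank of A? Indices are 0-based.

rank = 2

step 1: normalize row 0 (÷-1) = (1, 3)
  row 1: subtract 4×row0 = (0, -9)
step 2: normalize row 1 (÷-9) = (0, 1)
  row 0: subtract 3×row1 = (1, 0)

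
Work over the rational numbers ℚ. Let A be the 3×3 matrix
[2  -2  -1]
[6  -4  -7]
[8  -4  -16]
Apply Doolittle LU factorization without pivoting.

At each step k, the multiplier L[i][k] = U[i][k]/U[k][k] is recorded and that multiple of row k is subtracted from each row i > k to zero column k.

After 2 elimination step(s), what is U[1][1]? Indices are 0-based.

U[1][1] = 2

k=0: U[0][0]=2
  eliminate (1,0): mult=3, new row 1: (0, 2, -4); set L[1][0]=3
  eliminate (2,0): mult=4, new row 2: (0, 4, -12); set L[2][0]=4
k=1: U[1][1]=2
  eliminate (2,1): mult=2, new row 2: (0, 0, -4); set L[2][1]=2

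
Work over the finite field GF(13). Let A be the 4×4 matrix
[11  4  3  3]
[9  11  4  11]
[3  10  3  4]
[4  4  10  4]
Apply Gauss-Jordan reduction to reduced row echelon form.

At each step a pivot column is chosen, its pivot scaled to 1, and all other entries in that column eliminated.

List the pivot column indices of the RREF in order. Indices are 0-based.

[1] R0 /= 11  ⇒  (1, 11, 5, 5)
     R1 -= 9·R0  ⇒  (0, 3, 11, 5)
     R2 -= 3·R0  ⇒  (0, 3, 1, 2)
     R3 -= 4·R0  ⇒  (0, 12, 3, 10)
[2] R1 /= 3  ⇒  (0, 1, 8, 6)
     R0 -= 11·R1  ⇒  (1, 0, 8, 4)
     R2 -= 3·R1  ⇒  (0, 0, 3, 10)
     R3 -= 12·R1  ⇒  (0, 0, 11, 3)
[3] R2 /= 3  ⇒  (0, 0, 1, 12)
     R0 -= 8·R2  ⇒  (1, 0, 0, 12)
     R1 -= 8·R2  ⇒  (0, 1, 0, 1)
     R3 -= 11·R2  ⇒  (0, 0, 0, 1)
[4] R3 /= 1  ⇒  (0, 0, 0, 1)
     R0 -= 12·R3  ⇒  (1, 0, 0, 0)
     R1 -= 1·R3  ⇒  (0, 1, 0, 0)
     R2 -= 12·R3  ⇒  (0, 0, 1, 0)

pivot columns: 0, 1, 2, 3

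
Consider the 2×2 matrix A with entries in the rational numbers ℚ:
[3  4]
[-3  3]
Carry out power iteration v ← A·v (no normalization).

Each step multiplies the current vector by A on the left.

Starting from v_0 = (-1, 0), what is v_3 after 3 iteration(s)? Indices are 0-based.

v_3 = (81, 45)

v_0 = (-1, 0).
v_1 = A·v_0 = (-3, 3).
v_2 = A·v_1 = (3, 18).
v_3 = A·v_2 = (81, 45).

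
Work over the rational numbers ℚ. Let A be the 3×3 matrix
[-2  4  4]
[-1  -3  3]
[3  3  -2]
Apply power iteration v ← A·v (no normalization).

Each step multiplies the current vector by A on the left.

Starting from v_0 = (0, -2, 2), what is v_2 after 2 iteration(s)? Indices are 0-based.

v_0 = (0, -2, 2).
v_1 = A·v_0 = (0, 12, -10).
v_2 = A·v_1 = (8, -66, 56).

v_2 = (8, -66, 56)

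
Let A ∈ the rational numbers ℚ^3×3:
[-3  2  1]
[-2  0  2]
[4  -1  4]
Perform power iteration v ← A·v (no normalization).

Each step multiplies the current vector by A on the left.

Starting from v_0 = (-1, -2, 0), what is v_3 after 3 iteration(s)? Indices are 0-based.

v_3 = (-33, -38, -34)

v_0 = (-1, -2, 0).
v_1 = A·v_0 = (-1, 2, -2).
v_2 = A·v_1 = (5, -2, -14).
v_3 = A·v_2 = (-33, -38, -34).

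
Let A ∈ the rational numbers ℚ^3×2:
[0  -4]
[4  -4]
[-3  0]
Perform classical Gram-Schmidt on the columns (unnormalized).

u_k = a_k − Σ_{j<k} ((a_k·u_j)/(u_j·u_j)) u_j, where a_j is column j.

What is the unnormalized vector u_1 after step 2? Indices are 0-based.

u_1 = (-4, -36/25, -48/25)

Step 1: u_0 = a_0 = (0, 4, -3).
Step 2: u_1 = a_1 − (-16/25)·u_0 = (-4, -36/25, -48/25).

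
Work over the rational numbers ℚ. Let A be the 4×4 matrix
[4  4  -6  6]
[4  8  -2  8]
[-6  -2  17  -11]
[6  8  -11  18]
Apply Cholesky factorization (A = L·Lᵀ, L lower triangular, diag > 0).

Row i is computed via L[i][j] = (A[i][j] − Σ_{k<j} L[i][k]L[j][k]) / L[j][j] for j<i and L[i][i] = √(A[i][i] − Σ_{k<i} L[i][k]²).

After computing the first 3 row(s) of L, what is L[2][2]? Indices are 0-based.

L[2][2] = 2

Step 1: L[0][0] = √(4) = 2.
  L[1][0] = (4) / L[0][0] = 2.
Step 2: L[1][1] = √(4) = 2.
  L[2][0] = (-6) / L[0][0] = -3.
  L[2][1] = (4) / L[1][1] = 2.
Step 3: L[2][2] = √(4) = 2.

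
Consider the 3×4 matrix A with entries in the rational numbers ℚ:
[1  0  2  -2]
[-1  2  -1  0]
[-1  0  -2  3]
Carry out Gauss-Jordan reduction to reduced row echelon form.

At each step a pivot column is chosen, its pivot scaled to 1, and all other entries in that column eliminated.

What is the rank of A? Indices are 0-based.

rank = 3

[1] R0 /= 1  ⇒  (1, 0, 2, -2)
     R1 -= -1·R0  ⇒  (0, 2, 1, -2)
     R2 -= -1·R0  ⇒  (0, 0, 0, 1)
[2] R1 /= 2  ⇒  (0, 1, 1/2, -1)
column 2 empty below row 2
[3] R2 /= 1  ⇒  (0, 0, 0, 1)
     R0 -= -2·R2  ⇒  (1, 0, 2, 0)
     R1 -= -1·R2  ⇒  (0, 1, 1/2, 0)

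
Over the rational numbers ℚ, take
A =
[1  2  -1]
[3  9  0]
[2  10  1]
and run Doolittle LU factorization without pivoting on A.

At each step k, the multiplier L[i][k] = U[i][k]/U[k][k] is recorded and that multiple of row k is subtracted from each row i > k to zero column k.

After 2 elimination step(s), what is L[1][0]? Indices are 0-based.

[col 0] pivot 1
  R1 -= 3*R0 → (0, 3, 3)  (L[1][0] := 3)
  R2 -= 2*R0 → (0, 6, 3)  (L[2][0] := 2)
[col 1] pivot 3
  R2 -= 2*R1 → (0, 0, -3)  (L[2][1] := 2)

L[1][0] = 3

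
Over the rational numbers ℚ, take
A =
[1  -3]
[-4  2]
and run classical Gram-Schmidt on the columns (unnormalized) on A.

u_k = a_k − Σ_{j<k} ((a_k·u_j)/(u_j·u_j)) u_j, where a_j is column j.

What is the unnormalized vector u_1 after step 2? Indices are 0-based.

Step 1: u_0 = a_0 = (1, -4).
Step 2: u_1 = a_1 − (-11/17)·u_0 = (-40/17, -10/17).

u_1 = (-40/17, -10/17)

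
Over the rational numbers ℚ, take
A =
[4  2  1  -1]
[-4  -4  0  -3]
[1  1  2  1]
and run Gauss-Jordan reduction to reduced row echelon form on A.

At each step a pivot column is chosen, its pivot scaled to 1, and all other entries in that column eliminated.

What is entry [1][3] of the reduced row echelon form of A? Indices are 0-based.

[1] R0 /= 4  ⇒  (1, 1/2, 1/4, -1/4)
     R1 -= -4·R0  ⇒  (0, -2, 1, -4)
     R2 -= 1·R0  ⇒  (0, 1/2, 7/4, 5/4)
[2] R1 /= -2  ⇒  (0, 1, -1/2, 2)
     R0 -= 1/2·R1  ⇒  (1, 0, 1/2, -5/4)
     R2 -= 1/2·R1  ⇒  (0, 0, 2, 1/4)
[3] R2 /= 2  ⇒  (0, 0, 1, 1/8)
     R0 -= 1/2·R2  ⇒  (1, 0, 0, -21/16)
     R1 -= -1/2·R2  ⇒  (0, 1, 0, 33/16)

M[1][3] = 33/16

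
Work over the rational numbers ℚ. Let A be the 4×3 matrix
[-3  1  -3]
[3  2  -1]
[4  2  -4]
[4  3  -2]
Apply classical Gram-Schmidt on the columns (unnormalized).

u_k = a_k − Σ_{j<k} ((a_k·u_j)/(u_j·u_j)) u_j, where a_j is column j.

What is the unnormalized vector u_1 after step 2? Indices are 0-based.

Step 1: u_0 = a_0 = (-3, 3, 4, 4).
Step 2: u_1 = a_1 − (23/50)·u_0 = (119/50, 31/50, 4/25, 29/25).

u_1 = (119/50, 31/50, 4/25, 29/25)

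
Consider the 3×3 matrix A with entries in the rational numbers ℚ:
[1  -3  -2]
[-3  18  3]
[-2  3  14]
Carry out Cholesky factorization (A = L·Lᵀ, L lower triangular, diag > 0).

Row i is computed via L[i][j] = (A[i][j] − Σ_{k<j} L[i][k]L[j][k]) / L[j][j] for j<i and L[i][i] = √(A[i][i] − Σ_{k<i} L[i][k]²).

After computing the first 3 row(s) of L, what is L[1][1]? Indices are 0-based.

Step 1: L[0][0] = √(1) = 1.
  L[1][0] = (-3) / L[0][0] = -3.
Step 2: L[1][1] = √(9) = 3.
  L[2][0] = (-2) / L[0][0] = -2.
  L[2][1] = (-3) / L[1][1] = -1.
Step 3: L[2][2] = √(9) = 3.

L[1][1] = 3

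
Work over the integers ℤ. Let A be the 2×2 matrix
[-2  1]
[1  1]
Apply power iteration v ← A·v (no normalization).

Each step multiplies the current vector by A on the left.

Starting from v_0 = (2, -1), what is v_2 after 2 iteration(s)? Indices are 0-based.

v_2 = (11, -4)

v_0 = (2, -1).
v_1 = A·v_0 = (-5, 1).
v_2 = A·v_1 = (11, -4).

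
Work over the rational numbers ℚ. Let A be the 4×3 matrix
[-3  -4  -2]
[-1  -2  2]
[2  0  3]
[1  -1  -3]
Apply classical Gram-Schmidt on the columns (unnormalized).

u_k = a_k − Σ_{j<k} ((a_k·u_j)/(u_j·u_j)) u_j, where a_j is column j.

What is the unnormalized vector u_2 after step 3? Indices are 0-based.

u_2 = (-34/73, 188/73, 163/73, -240/73)

Step 1: u_0 = a_0 = (-3, -1, 2, 1).
Step 2: u_1 = a_1 − (13/15)·u_0 = (-7/5, -17/15, -26/15, -28/15).
Step 3: u_2 = a_2 − (7/15)·u_0 − (7/73)·u_1 = (-34/73, 188/73, 163/73, -240/73).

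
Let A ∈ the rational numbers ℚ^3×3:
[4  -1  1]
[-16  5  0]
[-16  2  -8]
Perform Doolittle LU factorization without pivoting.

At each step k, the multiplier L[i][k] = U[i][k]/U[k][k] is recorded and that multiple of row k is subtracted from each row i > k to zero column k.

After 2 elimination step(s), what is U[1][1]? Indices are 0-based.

k=0: U[0][0]=4
  eliminate (1,0): mult=-4, new row 1: (0, 1, 4); set L[1][0]=-4
  eliminate (2,0): mult=-4, new row 2: (0, -2, -4); set L[2][0]=-4
k=1: U[1][1]=1
  eliminate (2,1): mult=-2, new row 2: (0, 0, 4); set L[2][1]=-2

U[1][1] = 1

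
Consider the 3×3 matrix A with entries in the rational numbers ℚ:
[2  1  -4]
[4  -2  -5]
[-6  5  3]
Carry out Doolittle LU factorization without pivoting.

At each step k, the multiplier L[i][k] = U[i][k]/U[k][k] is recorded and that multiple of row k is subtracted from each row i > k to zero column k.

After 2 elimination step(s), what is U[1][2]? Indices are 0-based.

k=0: U[0][0]=2
  eliminate (1,0): mult=2, new row 1: (0, -4, 3); set L[1][0]=2
  eliminate (2,0): mult=-3, new row 2: (0, 8, -9); set L[2][0]=-3
k=1: U[1][1]=-4
  eliminate (2,1): mult=-2, new row 2: (0, 0, -3); set L[2][1]=-2

U[1][2] = 3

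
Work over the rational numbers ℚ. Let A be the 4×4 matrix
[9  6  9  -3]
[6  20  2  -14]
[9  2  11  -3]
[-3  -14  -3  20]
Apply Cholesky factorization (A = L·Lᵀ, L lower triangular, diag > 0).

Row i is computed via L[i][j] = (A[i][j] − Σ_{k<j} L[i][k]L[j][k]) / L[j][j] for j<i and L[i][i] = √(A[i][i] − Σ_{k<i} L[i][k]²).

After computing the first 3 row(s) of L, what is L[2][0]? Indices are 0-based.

L[2][0] = 3

Step 1: L[0][0] = √(9) = 3.
  L[1][0] = (6) / L[0][0] = 2.
Step 2: L[1][1] = √(16) = 4.
  L[2][0] = (9) / L[0][0] = 3.
  L[2][1] = (-4) / L[1][1] = -1.
Step 3: L[2][2] = √(1) = 1.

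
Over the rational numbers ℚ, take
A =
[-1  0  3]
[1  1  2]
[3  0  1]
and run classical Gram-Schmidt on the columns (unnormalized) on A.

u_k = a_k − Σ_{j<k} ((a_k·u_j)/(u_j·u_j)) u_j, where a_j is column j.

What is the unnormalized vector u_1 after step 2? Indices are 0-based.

u_1 = (1/11, 10/11, -3/11)

Step 1: u_0 = a_0 = (-1, 1, 3).
Step 2: u_1 = a_1 − (1/11)·u_0 = (1/11, 10/11, -3/11).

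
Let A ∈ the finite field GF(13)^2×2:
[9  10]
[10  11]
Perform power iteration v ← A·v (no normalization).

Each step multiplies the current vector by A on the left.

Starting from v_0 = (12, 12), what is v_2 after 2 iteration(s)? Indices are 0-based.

v_0 = (12, 12).
v_1 = A·v_0 = (7, 5).
v_2 = A·v_1 = (9, 8).

v_2 = (9, 8)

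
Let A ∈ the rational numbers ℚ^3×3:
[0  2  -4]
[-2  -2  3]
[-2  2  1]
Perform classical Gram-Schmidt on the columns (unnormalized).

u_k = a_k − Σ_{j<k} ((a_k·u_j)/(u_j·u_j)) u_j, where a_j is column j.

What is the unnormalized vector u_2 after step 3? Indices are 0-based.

u_2 = (-2, -1, 1)

Step 1: u_0 = a_0 = (0, -2, -2).
Step 2: u_1 = a_1 − (0)·u_0 = (2, -2, 2).
Step 3: u_2 = a_2 − (-1)·u_0 − (-1)·u_1 = (-2, -1, 1).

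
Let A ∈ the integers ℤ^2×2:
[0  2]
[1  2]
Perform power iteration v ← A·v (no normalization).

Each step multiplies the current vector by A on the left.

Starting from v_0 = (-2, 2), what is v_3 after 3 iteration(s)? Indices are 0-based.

v_0 = (-2, 2).
v_1 = A·v_0 = (4, 2).
v_2 = A·v_1 = (4, 8).
v_3 = A·v_2 = (16, 20).

v_3 = (16, 20)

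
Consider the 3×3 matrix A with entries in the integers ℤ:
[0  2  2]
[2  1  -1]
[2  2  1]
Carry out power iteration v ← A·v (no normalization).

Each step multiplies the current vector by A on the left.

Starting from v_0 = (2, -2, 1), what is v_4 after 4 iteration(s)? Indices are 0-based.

v_4 = (8, -14, -11)

v_0 = (2, -2, 1).
v_1 = A·v_0 = (-2, 1, 1).
v_2 = A·v_1 = (4, -4, -1).
v_3 = A·v_2 = (-10, 5, -1).
v_4 = A·v_3 = (8, -14, -11).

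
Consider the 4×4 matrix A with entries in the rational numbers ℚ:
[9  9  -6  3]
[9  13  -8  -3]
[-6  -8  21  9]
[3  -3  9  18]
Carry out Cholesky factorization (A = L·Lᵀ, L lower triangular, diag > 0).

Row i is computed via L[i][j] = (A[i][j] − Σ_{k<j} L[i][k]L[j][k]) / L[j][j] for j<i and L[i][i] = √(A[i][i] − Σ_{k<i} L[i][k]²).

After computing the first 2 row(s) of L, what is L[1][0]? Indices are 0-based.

Step 1: L[0][0] = √(9) = 3.
  L[1][0] = (9) / L[0][0] = 3.
Step 2: L[1][1] = √(4) = 2.

L[1][0] = 3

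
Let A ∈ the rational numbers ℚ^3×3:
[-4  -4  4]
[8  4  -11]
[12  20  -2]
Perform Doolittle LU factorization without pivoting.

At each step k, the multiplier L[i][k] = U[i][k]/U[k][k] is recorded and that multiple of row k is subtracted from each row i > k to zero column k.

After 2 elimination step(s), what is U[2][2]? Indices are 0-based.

U[2][2] = 4

Step 1: pivot at (0,0) is -4.
  row1 ← row1 − (-2)·row0  ⇒  L[1][0]=-2, U row1=(0, -4, -3)
  row2 ← row2 − (-3)·row0  ⇒  L[2][0]=-3, U row2=(0, 8, 10)
Step 2: pivot at (1,1) is -4.
  row2 ← row2 − (-2)·row1  ⇒  L[2][1]=-2, U row2=(0, 0, 4)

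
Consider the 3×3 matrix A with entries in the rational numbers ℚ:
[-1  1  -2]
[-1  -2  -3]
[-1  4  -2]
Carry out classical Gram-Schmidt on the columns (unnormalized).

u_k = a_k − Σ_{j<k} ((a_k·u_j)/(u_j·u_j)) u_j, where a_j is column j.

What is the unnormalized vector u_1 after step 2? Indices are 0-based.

Step 1: u_0 = a_0 = (-1, -1, -1).
Step 2: u_1 = a_1 − (-1)·u_0 = (0, -3, 3).

u_1 = (0, -3, 3)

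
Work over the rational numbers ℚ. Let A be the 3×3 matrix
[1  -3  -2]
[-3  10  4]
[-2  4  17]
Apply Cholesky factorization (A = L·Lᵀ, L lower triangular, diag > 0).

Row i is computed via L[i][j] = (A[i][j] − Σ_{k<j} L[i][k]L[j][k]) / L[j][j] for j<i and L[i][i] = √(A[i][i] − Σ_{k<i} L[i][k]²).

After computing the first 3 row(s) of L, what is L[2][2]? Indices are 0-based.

Step 1: L[0][0] = √(1) = 1.
  L[1][0] = (-3) / L[0][0] = -3.
Step 2: L[1][1] = √(1) = 1.
  L[2][0] = (-2) / L[0][0] = -2.
  L[2][1] = (-2) / L[1][1] = -2.
Step 3: L[2][2] = √(9) = 3.

L[2][2] = 3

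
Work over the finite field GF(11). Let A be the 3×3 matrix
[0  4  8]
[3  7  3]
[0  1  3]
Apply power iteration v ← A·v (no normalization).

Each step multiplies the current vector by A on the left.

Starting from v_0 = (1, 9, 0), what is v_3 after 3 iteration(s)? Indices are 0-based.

v_0 = (1, 9, 0).
v_1 = A·v_0 = (3, 0, 9).
v_2 = A·v_1 = (6, 3, 5).
v_3 = A·v_2 = (8, 10, 7).

v_3 = (8, 10, 7)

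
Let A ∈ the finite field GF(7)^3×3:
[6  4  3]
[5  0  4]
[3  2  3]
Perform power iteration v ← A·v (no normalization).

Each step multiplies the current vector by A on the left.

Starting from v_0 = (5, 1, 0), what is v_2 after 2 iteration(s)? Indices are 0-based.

v_0 = (5, 1, 0).
v_1 = A·v_0 = (6, 4, 3).
v_2 = A·v_1 = (5, 0, 0).

v_2 = (5, 0, 0)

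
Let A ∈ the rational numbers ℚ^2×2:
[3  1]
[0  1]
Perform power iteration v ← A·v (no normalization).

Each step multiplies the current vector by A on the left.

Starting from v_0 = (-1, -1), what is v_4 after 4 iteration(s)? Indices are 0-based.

v_4 = (-121, -1)

v_0 = (-1, -1).
v_1 = A·v_0 = (-4, -1).
v_2 = A·v_1 = (-13, -1).
v_3 = A·v_2 = (-40, -1).
v_4 = A·v_3 = (-121, -1).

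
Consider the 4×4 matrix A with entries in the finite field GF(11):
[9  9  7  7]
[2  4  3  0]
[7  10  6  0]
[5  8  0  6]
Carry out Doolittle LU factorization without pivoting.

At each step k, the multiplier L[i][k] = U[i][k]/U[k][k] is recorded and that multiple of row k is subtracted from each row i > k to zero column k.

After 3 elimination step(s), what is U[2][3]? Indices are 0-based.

U[2][3] = 3

k=0: U[0][0]=9
  eliminate (1,0): mult=10, new row 1: (0, 2, 10, 7); set L[1][0]=10
  eliminate (2,0): mult=2, new row 2: (0, 3, 3, 8); set L[2][0]=2
  eliminate (3,0): mult=3, new row 3: (0, 3, 1, 7); set L[3][0]=3
k=1: U[1][1]=2
  eliminate (2,1): mult=7, new row 2: (0, 0, 10, 3); set L[2][1]=7
  eliminate (3,1): mult=7, new row 3: (0, 0, 8, 2); set L[3][1]=7
k=2: U[2][2]=10
  eliminate (3,2): mult=3, new row 3: (0, 0, 0, 4); set L[3][2]=3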